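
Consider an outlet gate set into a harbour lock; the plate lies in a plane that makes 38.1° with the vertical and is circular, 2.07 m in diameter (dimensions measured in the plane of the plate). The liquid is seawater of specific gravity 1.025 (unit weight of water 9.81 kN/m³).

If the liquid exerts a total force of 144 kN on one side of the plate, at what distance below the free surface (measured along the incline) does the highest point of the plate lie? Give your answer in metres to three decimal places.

y_top ≈ 4.373 m

γ = 1.025 × 9.81 = 10.05525 kN/m³.
A = π(1.035)² = 3.36535 m².
From F = γ·h_c·A, the centroid depth is h_c = 144/(10.05525 × 3.36535) = 4.25539 m.
The plate makes 38.1° with the vertical, i.e. θ = 90° − 38.1° = 51.9° to the horizontal. Measuring y along the incline from the free-surface line, vertical depth h = y·sinθ with sinθ = 0.786935.
Along the incline, y_c = h_c/sinθ = 4.25539/0.786935 = 5.40755 m.
The centroid is at the centre, 1.035 m below the top of the plate, so the highest point sits at y_top = 5.40755 − 1.035 = 4.37255 m along the incline.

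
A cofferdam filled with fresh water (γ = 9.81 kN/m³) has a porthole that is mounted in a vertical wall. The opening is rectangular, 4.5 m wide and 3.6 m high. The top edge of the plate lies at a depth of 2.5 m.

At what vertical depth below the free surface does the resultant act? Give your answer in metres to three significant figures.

h_p = 4.55 m

γ = 9.81 kN/m³.
The centroid lies 3.6/2 = 1.8 m below the top edge, so the centroid depth is h_c = 2.5 + 1.8 = 4.3 m.
A = 4.5 × 3.6 = 16.2 m².
Resultant F = γ·h_c·A = 9.81 × 4.3 × 16.2 = 683.365 kN.
I_c = b·h³/12 = 4.5 × 3.6³/12 = 17.496 m⁴.
Centre of pressure: y_p = y_c + I_c/(y_c·A) = 4.3 + 17.496/(4.3 × 16.2) = 4.3 + 0.251163 = 4.55116 m along the plane.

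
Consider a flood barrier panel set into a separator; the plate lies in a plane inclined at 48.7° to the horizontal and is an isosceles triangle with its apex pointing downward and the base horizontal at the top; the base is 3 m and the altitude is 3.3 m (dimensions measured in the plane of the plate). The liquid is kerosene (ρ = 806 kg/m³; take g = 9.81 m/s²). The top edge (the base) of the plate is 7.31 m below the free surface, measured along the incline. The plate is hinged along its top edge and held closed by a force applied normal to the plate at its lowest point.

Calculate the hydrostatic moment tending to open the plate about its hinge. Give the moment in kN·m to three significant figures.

M ≈ 290 kN·m

γ = ρg = 806 × 9.81 / 1000 = 7.90686 kN/m³.
Let θ = 48.7° be the plate's angle to the horizontal; measure y along the incline from where the plane meets the free surface. Vertical depth h = y·sinθ with sinθ = 0.751264.
With the apex down, the centroid sits h/3 = 3.3/3 = 1.1 m below the base (the top edge), so y_c = 7.31 + 1.1 = 8.41 m and h_c = 8.41 × 0.751264 = 6.31813 m.
A = ½ × 3 × 3.3 = 4.95 m².
Resultant F = γ·h_c·A = 7.90686 × 6.31813 × 4.95 = 247.285 kN.
I_c = b·h³/36 = 3 × 3.3³/36 = 2.99475 m⁴.
Centre of pressure: y_p = y_c + I_c/(y_c·A) = 8.41 + 2.99475/(8.41 × 4.95) = 8.41 + 0.0719382 = 8.48194 m along the plane.
The resultant acts 1.1 + 0.0719382 = 1.17194 m (along the plate) below the hinge at the top edge, so the moment about the hinge is M = F × 1.17194 = 247.285 × 1.17194 = 289.803 kN·m.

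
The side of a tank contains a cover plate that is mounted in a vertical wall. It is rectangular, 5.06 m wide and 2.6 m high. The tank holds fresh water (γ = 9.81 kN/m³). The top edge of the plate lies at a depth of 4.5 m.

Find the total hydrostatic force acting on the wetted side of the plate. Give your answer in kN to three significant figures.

F ≈ 749 kN

γ = 9.81 kN/m³.
The centroid lies 2.6/2 = 1.3 m below the top edge, so the centroid depth is h_c = 4.5 + 1.3 = 5.8 m.
A = 5.06 × 2.6 = 13.156 m².
Resultant F = γ·h_c·A = 9.81 × 5.8 × 13.156 = 748.55 kN.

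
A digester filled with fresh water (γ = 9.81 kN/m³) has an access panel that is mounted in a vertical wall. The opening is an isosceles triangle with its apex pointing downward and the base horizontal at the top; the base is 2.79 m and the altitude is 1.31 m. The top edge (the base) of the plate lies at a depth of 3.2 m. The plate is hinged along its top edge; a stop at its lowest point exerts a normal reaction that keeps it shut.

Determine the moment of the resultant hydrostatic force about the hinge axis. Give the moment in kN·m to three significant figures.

γ = 9.81 kN/m³.
With the apex down, the centroid sits h/3 = 1.31/3 = 0.436667 m below the base (the top edge), so the centroid depth is h_c = 3.2 + 0.436667 = 3.63667 m.
A = ½ × 2.79 × 1.31 = 1.82745 m².
Resultant F = γ·h_c·A = 9.81 × 3.63667 × 1.82745 = 65.1956 kN.
I_c = b·h³/36 = 2.79 × 1.31³/36 = 0.174227 m⁴.
Centre of pressure: y_p = y_c + I_c/(y_c·A) = 3.63667 + 0.174227/(3.63667 × 1.82745) = 3.63667 + 0.026216 = 3.66289 m along the plane.
The resultant acts 0.436667 + 0.026216 = 0.462883 m (along the plate) below the hinge at the top edge, so the moment about the hinge is M = F × 0.462883 = 65.1956 × 0.462883 = 30.1779 kN·m.

M ≈ 30.2 kN·m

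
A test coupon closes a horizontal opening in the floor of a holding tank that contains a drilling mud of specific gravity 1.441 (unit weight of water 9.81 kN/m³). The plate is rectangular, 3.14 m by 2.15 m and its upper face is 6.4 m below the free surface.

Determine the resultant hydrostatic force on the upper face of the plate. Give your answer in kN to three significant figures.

F ≈ 611 kN

γ = 1.441 × 9.81 = 14.13621 kN/m³.
The plate is horizontal, so pressure is uniform at p = γ·h = 14.13621 × 6.4 = 90.4717 kN/m².
A = 3.14 × 2.15 = 6.751 m².
F = p·A = 90.4717 × 6.751 = 610.774 kN.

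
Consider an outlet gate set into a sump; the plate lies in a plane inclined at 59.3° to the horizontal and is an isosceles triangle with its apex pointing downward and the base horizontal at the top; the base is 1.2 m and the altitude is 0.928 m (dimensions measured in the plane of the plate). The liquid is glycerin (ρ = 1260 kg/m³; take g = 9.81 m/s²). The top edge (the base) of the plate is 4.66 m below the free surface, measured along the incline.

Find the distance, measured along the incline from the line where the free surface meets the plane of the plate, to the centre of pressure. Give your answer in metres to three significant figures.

γ = ρg = 1260 × 9.81 / 1000 = 12.3606 kN/m³.
Let θ = 59.3° be the plate's angle to the horizontal; measure y along the incline from where the plane meets the free surface. Vertical depth h = y·sinθ with sinθ = 0.859852.
With the apex down, the centroid sits h/3 = 0.928/3 = 0.309333 m below the base (the top edge), so y_c = 4.66 + 0.309333 = 4.96933 m and h_c = 4.96933 × 0.859852 = 4.27289 m.
A = ½ × 1.2 × 0.928 = 0.5568 m².
Resultant F = γ·h_c·A = 12.3606 × 4.27289 × 0.5568 = 29.4077 kN.
I_c = b·h³/36 = 1.2 × 0.928³/36 = 0.0266393 m⁴.
Centre of pressure: y_p = y_c + I_c/(y_c·A) = 4.96933 + 0.0266393/(4.96933 × 0.5568) = 4.96933 + 0.00962777 = 4.97896 m along the plane.

y_p = 4.98 m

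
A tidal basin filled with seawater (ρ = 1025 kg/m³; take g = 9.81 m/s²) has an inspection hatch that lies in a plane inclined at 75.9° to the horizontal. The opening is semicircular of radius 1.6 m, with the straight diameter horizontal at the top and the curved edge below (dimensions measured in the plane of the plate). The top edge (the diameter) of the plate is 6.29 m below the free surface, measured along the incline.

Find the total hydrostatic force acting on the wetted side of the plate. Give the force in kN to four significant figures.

F ≈ 273.3 kN

γ = ρg = 1025 × 9.81 / 1000 = 10.05525 kN/m³.
Let θ = 75.9° be the plate's angle to the horizontal; measure y along the incline from where the plane meets the free surface. Vertical depth h = y·sinθ with sinθ = 0.969872.
The centroid of a semicircle lies 4r/(3π) = 0.679061 m from the diameter, here below the top edge, so y_c = 6.29 + 0.679061 = 6.96906 m and h_c = 6.96906 × 0.969872 = 6.7591 m.
A = πr²/2 = π × 1.6²/2 = 4.02124 m².
Resultant F = γ·h_c·A = 10.05525 × 6.7591 × 4.02124 = 273.301 kN.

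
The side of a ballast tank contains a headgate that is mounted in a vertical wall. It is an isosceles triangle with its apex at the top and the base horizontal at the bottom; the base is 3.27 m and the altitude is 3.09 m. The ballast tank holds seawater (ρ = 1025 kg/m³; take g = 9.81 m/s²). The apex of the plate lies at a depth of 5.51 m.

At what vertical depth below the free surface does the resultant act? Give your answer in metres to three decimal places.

h_p = 7.640 m

γ = ρg = 1025 × 9.81 / 1000 = 10.05525 kN/m³.
With the apex up, the centroid sits 2h/3 = 2 × 3.09/3 = 2.06 m below the apex, so the centroid depth is h_c = 5.51 + 2.06 = 7.57 m.
A = ½ × 3.27 × 3.09 = 5.05215 m².
Resultant F = γ·h_c·A = 10.05525 × 7.57 × 5.05215 = 384.561 kN.
I_c = b·h³/36 = 3.27 × 3.09³/36 = 2.67991 m⁴.
Centre of pressure: y_p = y_c + I_c/(y_c·A) = 7.57 + 2.67991/(7.57 × 5.05215) = 7.57 + 0.0700726 = 7.64007 m along the plane.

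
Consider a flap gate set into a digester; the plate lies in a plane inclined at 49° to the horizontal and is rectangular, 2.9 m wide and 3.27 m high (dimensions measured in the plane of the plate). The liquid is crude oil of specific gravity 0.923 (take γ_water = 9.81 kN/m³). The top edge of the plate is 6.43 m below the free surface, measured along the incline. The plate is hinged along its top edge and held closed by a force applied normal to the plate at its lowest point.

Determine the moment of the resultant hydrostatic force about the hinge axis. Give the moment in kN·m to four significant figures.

M ≈ 912.3 kN·m

γ = 0.923 × 9.81 = 9.05463 kN/m³.
Let θ = 49° be the plate's angle to the horizontal; measure y along the incline from where the plane meets the free surface. Vertical depth h = y·sinθ with sinθ = 0.754710.
The centroid lies 3.27/2 = 1.635 m below the top edge, so y_c = 6.43 + 1.635 = 8.065 m and h_c = 8.065 × 0.754710 = 6.08674 m.
A = 2.9 × 3.27 = 9.483 m².
Resultant F = γ·h_c·A = 9.05463 × 6.08674 × 9.483 = 522.638 kN.
I_c = b·h³/12 = 2.9 × 3.27³/12 = 8.45006 m⁴.
Centre of pressure: y_p = y_c + I_c/(y_c·A) = 8.065 + 8.45006/(8.065 × 9.483) = 8.065 + 0.110487 = 8.17549 m along the plane.
The resultant acts 1.635 + 0.110487 = 1.74549 m (along the plate) below the hinge at the top edge, so the moment about the hinge is M = F × 1.74549 = 522.638 × 1.74549 = 912.259 kN·m.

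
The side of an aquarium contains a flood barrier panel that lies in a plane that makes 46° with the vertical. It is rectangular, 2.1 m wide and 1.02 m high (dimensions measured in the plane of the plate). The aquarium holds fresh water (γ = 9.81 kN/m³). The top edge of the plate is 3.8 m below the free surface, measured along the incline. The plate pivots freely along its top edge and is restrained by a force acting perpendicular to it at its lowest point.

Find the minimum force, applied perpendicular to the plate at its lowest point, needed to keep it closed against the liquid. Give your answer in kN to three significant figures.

γ = 9.81 kN/m³.
The plate makes 46° with the vertical, i.e. θ = 90° − 46° = 44° to the horizontal. Measuring y along the incline from the free-surface line, vertical depth h = y·sinθ with sinθ = 0.694658.
The centroid lies 1.02/2 = 0.51 m below the top edge, so y_c = 3.8 + 0.51 = 4.31 m and h_c = 4.31 × 0.694658 = 2.99398 m.
A = 2.1 × 1.02 = 2.142 m².
Resultant F = γ·h_c·A = 9.81 × 2.99398 × 2.142 = 62.9126 kN.
I_c = b·h³/12 = 2.1 × 1.02³/12 = 0.185711 m⁴.
Centre of pressure: y_p = y_c + I_c/(y_c·A) = 4.31 + 0.185711/(4.31 × 2.142) = 4.31 + 0.020116 = 4.33012 m along the plane.
The resultant acts 0.51 + 0.020116 = 0.530116 m (along the plate) below the hinge at the top edge, so the moment about the hinge is M = F × 0.530116 = 62.9126 × 0.530116 = 33.351 kN·m.
A normal force at the bottom, 1.02 m from the hinge, must supply this moment: P = 33.351/1.02 = 32.6971 kN.

P ≈ 32.7 kN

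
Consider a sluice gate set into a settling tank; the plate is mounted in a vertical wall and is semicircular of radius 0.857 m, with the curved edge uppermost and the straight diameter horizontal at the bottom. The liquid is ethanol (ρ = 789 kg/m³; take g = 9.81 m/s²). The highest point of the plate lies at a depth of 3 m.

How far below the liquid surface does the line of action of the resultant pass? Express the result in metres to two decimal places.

h_p = 3.51 m

γ = ρg = 789 × 9.81 / 1000 = 7.74009 kN/m³.
The centroid lies 4r/(3π) = 0.363722 m above the diameter, so r − 4r/(3π) = 0.857 − 0.363722 = 0.493278 m below the topmost point, so the centroid depth is h_c = 3 + 0.493278 = 3.49328 m.
A = πr²/2 = π × 0.857²/2 = 1.15367 m².
Resultant F = γ·h_c·A = 7.74009 × 3.49328 × 1.15367 = 31.1933 kN.
I_c = (π/8 − 8/(9π))·r⁴ = 0.109757 × 0.857⁴ = 0.0592046 m⁴.
Centre of pressure: y_p = y_c + I_c/(y_c·A) = 3.49328 + 0.0592046/(3.49328 × 1.15367) = 3.49328 + 0.0146906 = 3.50797 m along the plane.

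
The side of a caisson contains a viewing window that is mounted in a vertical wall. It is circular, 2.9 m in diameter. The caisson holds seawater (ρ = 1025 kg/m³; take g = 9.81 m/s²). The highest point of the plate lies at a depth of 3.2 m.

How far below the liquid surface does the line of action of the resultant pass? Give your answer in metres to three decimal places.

h_p = 4.763 m

γ = ρg = 1025 × 9.81 / 1000 = 10.05525 kN/m³.
The centroid is at the centre, 1.45 m below the top of the plate, so the centroid depth is h_c = 3.2 + 1.45 = 4.65 m.
A = π(1.45)² = 6.6052 m².
Resultant F = γ·h_c·A = 10.05525 × 4.65 × 6.6052 = 308.839 kN.
I_c = πr⁴/4 = π × 1.45⁴/4 = 3.47186 m⁴.
Centre of pressure: y_p = y_c + I_c/(y_c·A) = 4.65 + 3.47186/(4.65 × 6.6052) = 4.65 + 0.113038 = 4.76304 m along the plane.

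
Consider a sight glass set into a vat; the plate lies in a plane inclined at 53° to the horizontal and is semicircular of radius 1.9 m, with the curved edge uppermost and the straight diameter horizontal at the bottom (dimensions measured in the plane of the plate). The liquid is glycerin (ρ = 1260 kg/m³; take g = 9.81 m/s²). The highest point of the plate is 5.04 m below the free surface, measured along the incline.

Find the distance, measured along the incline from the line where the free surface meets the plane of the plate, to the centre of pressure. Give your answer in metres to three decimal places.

y_p = 6.175 m

γ = ρg = 1260 × 9.81 / 1000 = 12.3606 kN/m³.
Let θ = 53° be the plate's angle to the horizontal; measure y along the incline from where the plane meets the free surface. Vertical depth h = y·sinθ with sinθ = 0.798636.
The centroid lies 4r/(3π) = 0.806385 m above the diameter, so r − 4r/(3π) = 1.9 − 0.806385 = 1.09361 m below the topmost point, so y_c = 5.04 + 1.09361 = 6.13361 m and h_c = 6.13361 × 0.798636 = 4.89852 m.
A = πr²/2 = π × 1.9²/2 = 5.67057 m².
Resultant F = γ·h_c·A = 12.3606 × 4.89852 × 5.67057 = 343.345 kN.
I_c = (π/8 − 8/(9π))·r⁴ = 0.109757 × 1.9⁴ = 1.43036 m⁴.
Centre of pressure: y_p = y_c + I_c/(y_c·A) = 6.13361 + 1.43036/(6.13361 × 5.67057) = 6.13361 + 0.0411247 = 6.17473 m along the plane.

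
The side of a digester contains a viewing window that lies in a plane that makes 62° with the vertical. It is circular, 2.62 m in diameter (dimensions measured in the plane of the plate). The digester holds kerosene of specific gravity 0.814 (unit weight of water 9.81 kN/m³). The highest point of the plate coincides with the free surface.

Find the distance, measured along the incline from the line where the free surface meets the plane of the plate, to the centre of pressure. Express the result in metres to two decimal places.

γ = 0.814 × 9.81 = 7.98534 kN/m³.
The plate makes 62° with the vertical, i.e. θ = 90° − 62° = 28° to the horizontal. Measuring y along the incline from the free-surface line, vertical depth h = y·sinθ with sinθ = 0.469472.
The centroid is at the centre, 1.31 m below the top of the plate, so y_c = 1.31 m and h_c = 1.31 × 0.469472 = 0.615008 m.
A = π(1.31)² = 5.39129 m².
Resultant F = γ·h_c·A = 7.98534 × 0.615008 × 5.39129 = 26.4769 kN.
I_c = πr⁴/4 = π × 1.31⁴/4 = 2.313 m⁴.
Centre of pressure: y_p = y_c + I_c/(y_c·A) = 1.31 + 2.313/(1.31 × 5.39129) = 1.31 + 0.3275 = 1.6375 m along the plane.

y_p = 1.64 m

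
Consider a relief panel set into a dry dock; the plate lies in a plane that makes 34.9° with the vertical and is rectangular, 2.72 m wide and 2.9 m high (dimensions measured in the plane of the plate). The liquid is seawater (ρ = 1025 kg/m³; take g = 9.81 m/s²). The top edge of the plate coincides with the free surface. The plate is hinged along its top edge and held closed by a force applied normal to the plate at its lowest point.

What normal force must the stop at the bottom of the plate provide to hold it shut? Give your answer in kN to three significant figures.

P ≈ 62.9 kN

γ = ρg = 1025 × 9.81 / 1000 = 10.05525 kN/m³.
The plate makes 34.9° with the vertical, i.e. θ = 90° − 34.9° = 55.1° to the horizontal. Measuring y along the incline from the free-surface line, vertical depth h = y·sinθ with sinθ = 0.820152.
The centroid lies 2.9/2 = 1.45 m below the top edge, so y_c = 1.45 m and h_c = 1.45 × 0.820152 = 1.18922 m.
A = 2.72 × 2.9 = 7.888 m².
Resultant F = γ·h_c·A = 10.05525 × 1.18922 × 7.888 = 94.3239 kN.
I_c = b·h³/12 = 2.72 × 2.9³/12 = 5.52817 m⁴.
Centre of pressure: y_p = y_c + I_c/(y_c·A) = 1.45 + 5.52817/(1.45 × 7.888) = 1.45 + 0.483333 = 1.93333 m along the plane.
The resultant acts 1.45 + 0.483333 = 1.93333 m (along the plate) below the hinge at the top edge, so the moment about the hinge is M = F × 1.93333 = 94.3239 × 1.93333 = 182.359 kN·m.
A normal force at the bottom, 2.9 m from the hinge, must supply this moment: P = 182.359/2.9 = 62.8824 kN.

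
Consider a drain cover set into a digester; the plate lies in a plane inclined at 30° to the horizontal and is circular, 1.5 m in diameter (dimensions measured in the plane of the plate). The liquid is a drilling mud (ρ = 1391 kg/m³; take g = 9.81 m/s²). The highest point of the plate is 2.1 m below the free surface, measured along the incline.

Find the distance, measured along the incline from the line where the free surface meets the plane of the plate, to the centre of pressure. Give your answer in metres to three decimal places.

γ = ρg = 1391 × 9.81 / 1000 = 13.64571 kN/m³.
Let θ = 30° be the plate's angle to the horizontal; measure y along the incline from where the plane meets the free surface. Vertical depth h = y·sinθ with sinθ = 0.500000.
The centroid is at the centre, 0.75 m below the top of the plate, so y_c = 2.1 + 0.75 = 2.85 m and h_c = 2.85 × 0.500000 = 1.425 m.
A = π(0.75)² = 1.76715 m².
Resultant F = γ·h_c·A = 13.64571 × 1.425 × 1.76715 = 34.3625 kN.
I_c = πr⁴/4 = π × 0.75⁴/4 = 0.248505 m⁴.
Centre of pressure: y_p = y_c + I_c/(y_c·A) = 2.85 + 0.248505/(2.85 × 1.76715) = 2.85 + 0.049342 = 2.89934 m along the plane.

y_p = 2.899 m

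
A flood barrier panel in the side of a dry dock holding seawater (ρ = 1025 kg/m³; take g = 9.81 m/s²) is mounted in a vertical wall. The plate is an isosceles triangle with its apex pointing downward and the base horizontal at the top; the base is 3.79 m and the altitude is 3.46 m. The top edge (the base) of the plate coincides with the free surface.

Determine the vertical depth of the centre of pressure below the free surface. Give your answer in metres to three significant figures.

h_p = 1.73 m

γ = ρg = 1025 × 9.81 / 1000 = 10.05525 kN/m³.
With the apex down, the centroid sits h/3 = 3.46/3 = 1.15333 m below the base (the top edge), so the centroid depth is h_c = 1.15333 m.
A = ½ × 3.79 × 3.46 = 6.5567 m².
Resultant F = γ·h_c·A = 10.05525 × 1.15333 × 6.5567 = 76.0382 kN.
I_c = b·h³/36 = 3.79 × 3.46³/36 = 4.36079 m⁴.
Centre of pressure: y_p = y_c + I_c/(y_c·A) = 1.15333 + 4.36079/(1.15333 × 6.5567) = 1.15333 + 0.576669 = 1.73 m along the plane.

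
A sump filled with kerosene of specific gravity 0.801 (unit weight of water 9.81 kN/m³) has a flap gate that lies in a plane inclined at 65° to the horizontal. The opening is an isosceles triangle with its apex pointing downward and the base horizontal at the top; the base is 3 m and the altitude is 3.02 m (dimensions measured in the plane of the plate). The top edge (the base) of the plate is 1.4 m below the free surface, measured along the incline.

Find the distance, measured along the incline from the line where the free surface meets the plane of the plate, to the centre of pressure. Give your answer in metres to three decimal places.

y_p = 2.617 m

γ = 0.801 × 9.81 = 7.85781 kN/m³.
Let θ = 65° be the plate's angle to the horizontal; measure y along the incline from where the plane meets the free surface. Vertical depth h = y·sinθ with sinθ = 0.906308.
With the apex down, the centroid sits h/3 = 3.02/3 = 1.00667 m below the base (the top edge), so y_c = 1.4 + 1.00667 = 2.40667 m and h_c = 2.40667 × 0.906308 = 2.18118 m.
A = ½ × 3 × 3.02 = 4.53 m².
Resultant F = γ·h_c·A = 7.85781 × 2.18118 × 4.53 = 77.641 kN.
I_c = b·h³/36 = 3 × 3.02³/36 = 2.2953 m⁴.
Centre of pressure: y_p = y_c + I_c/(y_c·A) = 2.40667 + 2.2953/(2.40667 × 4.53) = 2.40667 + 0.210535 = 2.61721 m along the plane.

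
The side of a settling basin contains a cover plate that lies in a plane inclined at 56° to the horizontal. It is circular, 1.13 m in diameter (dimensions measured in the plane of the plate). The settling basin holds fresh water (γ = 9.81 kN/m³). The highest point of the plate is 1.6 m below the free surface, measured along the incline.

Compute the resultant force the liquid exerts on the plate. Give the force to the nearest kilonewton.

F ≈ 18 kN

γ = 9.81 kN/m³.
Let θ = 56° be the plate's angle to the horizontal; measure y along the incline from where the plane meets the free surface. Vertical depth h = y·sinθ with sinθ = 0.829038.
The centroid is at the centre, 0.565 m below the top of the plate, so y_c = 1.6 + 0.565 = 2.165 m and h_c = 2.165 × 0.829038 = 1.79487 m.
A = π(0.565)² = 1.00287 m².
Resultant F = γ·h_c·A = 9.81 × 1.79487 × 1.00287 = 17.6582 kN.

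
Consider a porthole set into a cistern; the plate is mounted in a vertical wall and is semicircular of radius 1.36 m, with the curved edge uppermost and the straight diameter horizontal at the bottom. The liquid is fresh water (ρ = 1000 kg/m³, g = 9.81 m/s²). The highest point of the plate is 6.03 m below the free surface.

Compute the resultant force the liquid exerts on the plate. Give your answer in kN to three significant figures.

F ≈ 194 kN

γ = ρg = 1000 × 9.81 = 9810 N/m³ = 9.81 kN/m³.
The centroid lies 4r/(3π) = 0.577202 m above the diameter, so r − 4r/(3π) = 1.36 − 0.577202 = 0.782798 m below the topmost point, so the centroid depth is h_c = 6.03 + 0.782798 = 6.8128 m.
A = πr²/2 = π × 1.36²/2 = 2.90534 m².
Resultant F = γ·h_c·A = 9.81 × 6.8128 × 2.90534 = 194.174 kN.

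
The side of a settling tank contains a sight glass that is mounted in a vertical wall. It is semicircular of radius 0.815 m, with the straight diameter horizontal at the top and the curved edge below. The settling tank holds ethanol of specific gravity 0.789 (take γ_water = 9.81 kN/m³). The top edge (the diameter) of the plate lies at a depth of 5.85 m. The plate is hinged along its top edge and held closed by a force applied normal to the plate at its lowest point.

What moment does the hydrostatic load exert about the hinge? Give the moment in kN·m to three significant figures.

M ≈ 17.7 kN·m

γ = 0.789 × 9.81 = 7.74009 kN/m³.
The centroid of a semicircle lies 4r/(3π) = 0.345897 m from the diameter, here below the top edge, so the centroid depth is h_c = 5.85 + 0.345897 = 6.1959 m.
A = πr²/2 = π × 0.815²/2 = 1.04336 m².
Resultant F = γ·h_c·A = 7.74009 × 6.1959 × 1.04336 = 50.0362 kN.
I_c = (π/8 − 8/(9π))·r⁴ = 0.109757 × 0.815⁴ = 0.0484242 m⁴.
Centre of pressure: y_p = y_c + I_c/(y_c·A) = 6.1959 + 0.0484242/(6.1959 × 1.04336) = 6.1959 + 0.00749073 = 6.20339 m along the plane.
The resultant acts 0.345897 + 0.00749073 = 0.353388 m (along the plate) below the hinge at the top edge, so the moment about the hinge is M = F × 0.353388 = 50.0362 × 0.353388 = 17.6822 kN·m.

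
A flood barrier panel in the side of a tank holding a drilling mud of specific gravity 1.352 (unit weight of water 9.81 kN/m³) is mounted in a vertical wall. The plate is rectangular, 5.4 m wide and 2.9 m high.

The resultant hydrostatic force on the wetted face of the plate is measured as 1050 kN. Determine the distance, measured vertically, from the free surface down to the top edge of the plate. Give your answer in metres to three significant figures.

γ = 1.352 × 9.81 = 13.26312 kN/m³.
A = 5.4 × 2.9 = 15.66 m².
From F = γ·h_c·A, the centroid depth is h_c = 1050/(13.26312 × 15.66) = 5.05536 m.
The centroid lies 2.9/2 = 1.45 m below the top edge, so the top edge sits at h_top = 5.05536 − 1.45 = 3.60536 m below the surface.

d_top ≈ 3.61 m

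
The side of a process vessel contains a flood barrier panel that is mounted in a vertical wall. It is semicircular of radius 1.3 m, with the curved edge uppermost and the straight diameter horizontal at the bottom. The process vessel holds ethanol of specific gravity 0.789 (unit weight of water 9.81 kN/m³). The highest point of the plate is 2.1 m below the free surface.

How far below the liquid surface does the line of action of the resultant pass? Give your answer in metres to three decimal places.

h_p = 2.890 m

γ = 0.789 × 9.81 = 7.74009 kN/m³.
The centroid lies 4r/(3π) = 0.551737 m above the diameter, so r − 4r/(3π) = 1.3 − 0.551737 = 0.748263 m below the topmost point, so the centroid depth is h_c = 2.1 + 0.748263 = 2.84826 m.
A = πr²/2 = π × 1.3²/2 = 2.65465 m².
Resultant F = γ·h_c·A = 7.74009 × 2.84826 × 2.65465 = 58.5239 kN.
I_c = (π/8 − 8/(9π))·r⁴ = 0.109757 × 1.3⁴ = 0.313477 m⁴.
Centre of pressure: y_p = y_c + I_c/(y_c·A) = 2.84826 + 0.313477/(2.84826 × 2.65465) = 2.84826 + 0.041459 = 2.88972 m along the plane.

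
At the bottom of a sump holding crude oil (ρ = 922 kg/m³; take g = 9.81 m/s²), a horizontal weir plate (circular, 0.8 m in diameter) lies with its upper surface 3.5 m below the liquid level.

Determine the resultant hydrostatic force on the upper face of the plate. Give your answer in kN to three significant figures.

F ≈ 15.9 kN

γ = ρg = 922 × 9.81 / 1000 = 9.04482 kN/m³.
The plate is horizontal, so pressure is uniform at p = γ·h = 9.04482 × 3.5 = 31.6569 kN/m².
A = π(0.4)² = 0.502655 m².
F = p·A = 31.6569 × 0.502655 = 15.9125 kN.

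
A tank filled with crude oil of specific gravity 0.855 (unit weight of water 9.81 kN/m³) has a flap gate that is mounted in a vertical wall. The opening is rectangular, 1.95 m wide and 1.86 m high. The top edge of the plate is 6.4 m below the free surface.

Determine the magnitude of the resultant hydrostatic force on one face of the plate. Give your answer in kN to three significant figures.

γ = 0.855 × 9.81 = 8.38755 kN/m³.
The centroid lies 1.86/2 = 0.93 m below the top edge, so the centroid depth is h_c = 6.4 + 0.93 = 7.33 m.
A = 1.95 × 1.86 = 3.627 m².
Resultant F = γ·h_c·A = 8.38755 × 7.33 × 3.627 = 222.991 kN.

F ≈ 223 kN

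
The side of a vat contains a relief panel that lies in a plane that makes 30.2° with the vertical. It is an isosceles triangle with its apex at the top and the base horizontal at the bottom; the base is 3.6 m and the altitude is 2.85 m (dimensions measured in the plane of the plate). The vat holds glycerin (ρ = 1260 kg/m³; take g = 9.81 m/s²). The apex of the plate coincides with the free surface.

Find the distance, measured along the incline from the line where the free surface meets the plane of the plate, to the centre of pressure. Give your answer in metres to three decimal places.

γ = ρg = 1260 × 9.81 / 1000 = 12.3606 kN/m³.
The plate makes 30.2° with the vertical, i.e. θ = 90° − 30.2° = 59.8° to the horizontal. Measuring y along the incline from the free-surface line, vertical depth h = y·sinθ with sinθ = 0.864275.
With the apex up, the centroid sits 2h/3 = 2 × 2.85/3 = 1.9 m below the apex, so y_c = 1.9 m and h_c = 1.9 × 0.864275 = 1.64212 m.
A = ½ × 3.6 × 2.85 = 5.13 m².
Resultant F = γ·h_c·A = 12.3606 × 1.64212 × 5.13 = 104.127 kN.
I_c = b·h³/36 = 3.6 × 2.85³/36 = 2.31491 m⁴.
Centre of pressure: y_p = y_c + I_c/(y_c·A) = 1.9 + 2.31491/(1.9 × 5.13) = 1.9 + 0.2375 = 2.1375 m along the plane.

y_p = 2.138 m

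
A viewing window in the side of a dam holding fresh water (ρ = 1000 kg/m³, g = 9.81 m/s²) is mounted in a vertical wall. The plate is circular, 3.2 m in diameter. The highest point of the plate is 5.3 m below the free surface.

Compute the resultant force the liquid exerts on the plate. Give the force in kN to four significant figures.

γ = ρg = 1000 × 9.81 = 9810 N/m³ = 9.81 kN/m³.
The centroid is at the centre, 1.6 m below the top of the plate, so the centroid depth is h_c = 5.3 + 1.6 = 6.9 m.
A = π(1.6)² = 8.04248 m².
Resultant F = γ·h_c·A = 9.81 × 6.9 × 8.04248 = 544.387 kN.

F ≈ 544.4 kN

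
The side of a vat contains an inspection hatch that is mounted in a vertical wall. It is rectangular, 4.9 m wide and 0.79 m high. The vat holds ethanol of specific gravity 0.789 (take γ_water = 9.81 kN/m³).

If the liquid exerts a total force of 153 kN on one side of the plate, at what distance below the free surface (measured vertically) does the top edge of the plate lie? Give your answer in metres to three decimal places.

d_top ≈ 4.711 m

γ = 0.789 × 9.81 = 7.74009 kN/m³.
A = 4.9 × 0.79 = 3.871 m².
From F = γ·h_c·A, the centroid depth is h_c = 153/(7.74009 × 3.871) = 5.10649 m.
The centroid lies 0.79/2 = 0.395 m below the top edge, so the top edge sits at h_top = 5.10649 − 0.395 = 4.71149 m below the surface.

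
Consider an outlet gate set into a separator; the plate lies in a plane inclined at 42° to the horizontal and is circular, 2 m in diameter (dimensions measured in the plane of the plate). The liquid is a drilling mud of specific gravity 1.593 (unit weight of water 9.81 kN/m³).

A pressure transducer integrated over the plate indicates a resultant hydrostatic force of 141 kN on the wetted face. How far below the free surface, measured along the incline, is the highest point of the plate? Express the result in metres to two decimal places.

y_top ≈ 3.29 m

γ = 1.593 × 9.81 = 15.62733 kN/m³.
A = π(1)² = 3.14159 m².
From F = γ·h_c·A, the centroid depth is h_c = 141/(15.62733 × 3.14159) = 2.872 m.
Let θ = 42° be the plate's angle to the horizontal; measure y along the incline from where the plane meets the free surface. Vertical depth h = y·sinθ with sinθ = 0.669131.
Along the incline, y_c = h_c/sinθ = 2.872/0.669131 = 4.29213 m.
The centroid is at the centre, 1 m below the top of the plate, so the highest point sits at y_top = 4.29213 − 1 = 3.29213 m along the incline.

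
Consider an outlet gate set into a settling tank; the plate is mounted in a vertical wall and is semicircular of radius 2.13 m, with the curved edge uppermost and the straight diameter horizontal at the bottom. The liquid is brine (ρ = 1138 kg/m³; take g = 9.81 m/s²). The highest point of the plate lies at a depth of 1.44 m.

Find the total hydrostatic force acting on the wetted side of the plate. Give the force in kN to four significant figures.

F ≈ 212.1 kN

γ = ρg = 1138 × 9.81 / 1000 = 11.16378 kN/m³.
The centroid lies 4r/(3π) = 0.904 m above the diameter, so r − 4r/(3π) = 2.13 − 0.904 = 1.226 m below the topmost point, so the centroid depth is h_c = 1.44 + 1.226 = 2.666 m.
A = πr²/2 = π × 2.13²/2 = 7.12655 m².
Resultant F = γ·h_c·A = 11.16378 × 2.666 × 7.12655 = 212.105 kN.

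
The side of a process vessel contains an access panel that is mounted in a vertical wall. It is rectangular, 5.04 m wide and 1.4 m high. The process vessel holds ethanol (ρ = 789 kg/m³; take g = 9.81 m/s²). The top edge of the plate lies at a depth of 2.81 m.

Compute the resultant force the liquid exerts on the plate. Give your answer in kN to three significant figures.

F ≈ 192 kN

γ = ρg = 789 × 9.81 / 1000 = 7.74009 kN/m³.
The centroid lies 1.4/2 = 0.7 m below the top edge, so the centroid depth is h_c = 2.81 + 0.7 = 3.51 m.
A = 5.04 × 1.4 = 7.056 m².
Resultant F = γ·h_c·A = 7.74009 × 3.51 × 7.056 = 191.695 kN.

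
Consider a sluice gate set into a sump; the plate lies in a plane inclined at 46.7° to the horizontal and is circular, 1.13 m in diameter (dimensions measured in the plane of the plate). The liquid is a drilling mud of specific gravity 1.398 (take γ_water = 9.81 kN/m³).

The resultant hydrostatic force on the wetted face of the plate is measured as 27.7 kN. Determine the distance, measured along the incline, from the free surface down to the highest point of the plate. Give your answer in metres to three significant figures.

γ = 1.398 × 9.81 = 13.71438 kN/m³.
A = π(0.565)² = 1.00287 m².
From F = γ·h_c·A, the centroid depth is h_c = 27.7/(13.71438 × 1.00287) = 2.014 m.
Let θ = 46.7° be the plate's angle to the horizontal; measure y along the incline from where the plane meets the free surface. Vertical depth h = y·sinθ with sinθ = 0.727773.
Along the incline, y_c = h_c/sinθ = 2.014/0.727773 = 2.76735 m.
The centroid is at the centre, 0.565 m below the top of the plate, so the highest point sits at y_top = 2.76735 − 0.565 = 2.20235 m along the incline.

y_top ≈ 2.20 m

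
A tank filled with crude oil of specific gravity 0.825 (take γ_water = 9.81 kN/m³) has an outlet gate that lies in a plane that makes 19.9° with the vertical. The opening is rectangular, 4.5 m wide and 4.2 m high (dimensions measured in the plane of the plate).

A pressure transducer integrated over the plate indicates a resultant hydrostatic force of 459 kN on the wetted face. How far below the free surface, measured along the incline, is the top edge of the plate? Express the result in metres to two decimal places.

y_top ≈ 1.09 m

γ = 0.825 × 9.81 = 8.09325 kN/m³.
A = 4.5 × 4.2 = 18.9 m².
From F = γ·h_c·A, the centroid depth is h_c = 459/(8.09325 × 18.9) = 3.00074 m.
The plate makes 19.9° with the vertical, i.e. θ = 90° − 19.9° = 70.1° to the horizontal. Measuring y along the incline from the free-surface line, vertical depth h = y·sinθ with sinθ = 0.940288.
Along the incline, y_c = h_c/sinθ = 3.00074/0.940288 = 3.1913 m.
The centroid lies 4.2/2 = 2.1 m below the top edge, so the top edge sits at y_top = 3.1913 − 2.1 = 1.0913 m along the incline.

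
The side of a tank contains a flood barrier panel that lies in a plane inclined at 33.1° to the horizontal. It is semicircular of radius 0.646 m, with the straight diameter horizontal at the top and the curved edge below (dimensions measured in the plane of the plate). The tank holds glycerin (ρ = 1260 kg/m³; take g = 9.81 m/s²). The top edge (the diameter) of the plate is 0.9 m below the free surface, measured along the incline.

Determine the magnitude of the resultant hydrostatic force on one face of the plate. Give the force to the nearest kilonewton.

F ≈ 5 kN

γ = ρg = 1260 × 9.81 / 1000 = 12.3606 kN/m³.
Let θ = 33.1° be the plate's angle to the horizontal; measure y along the incline from where the plane meets the free surface. Vertical depth h = y·sinθ with sinθ = 0.546102.
The centroid of a semicircle lies 4r/(3π) = 0.274171 m from the diameter, here below the top edge, so y_c = 0.9 + 0.274171 = 1.17417 m and h_c = 1.17417 × 0.546102 = 0.641217 m.
A = πr²/2 = π × 0.646²/2 = 0.655518 m².
Resultant F = γ·h_c·A = 12.3606 × 0.641217 × 0.655518 = 5.19552 kN.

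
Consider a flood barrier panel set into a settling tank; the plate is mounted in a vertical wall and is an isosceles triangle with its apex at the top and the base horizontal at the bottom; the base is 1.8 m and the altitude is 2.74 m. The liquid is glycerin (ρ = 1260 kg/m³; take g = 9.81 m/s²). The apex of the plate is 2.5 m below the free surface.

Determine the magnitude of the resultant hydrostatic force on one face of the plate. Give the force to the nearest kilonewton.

F ≈ 132 kN

γ = ρg = 1260 × 9.81 / 1000 = 12.3606 kN/m³.
With the apex up, the centroid sits 2h/3 = 2 × 2.74/3 = 1.82667 m below the apex, so the centroid depth is h_c = 2.5 + 1.82667 = 4.32667 m.
A = ½ × 1.8 × 2.74 = 2.466 m².
Resultant F = γ·h_c·A = 12.3606 × 4.32667 × 2.466 = 131.882 kN.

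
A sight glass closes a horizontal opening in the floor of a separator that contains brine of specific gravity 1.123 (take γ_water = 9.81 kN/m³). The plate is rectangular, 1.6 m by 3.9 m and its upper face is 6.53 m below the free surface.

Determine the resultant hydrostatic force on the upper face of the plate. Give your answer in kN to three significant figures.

F ≈ 449 kN

γ = 1.123 × 9.81 = 11.01663 kN/m³.
The plate is horizontal, so pressure is uniform at p = γ·h = 11.01663 × 6.53 = 71.9386 kN/m².
A = 1.6 × 3.9 = 6.24 m².
F = p·A = 71.9386 × 6.24 = 448.897 kN.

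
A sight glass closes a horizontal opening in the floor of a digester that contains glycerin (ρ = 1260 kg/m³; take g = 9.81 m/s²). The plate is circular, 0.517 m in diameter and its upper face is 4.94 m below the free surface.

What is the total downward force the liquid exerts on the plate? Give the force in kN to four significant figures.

γ = ρg = 1260 × 9.81 / 1000 = 12.3606 kN/m³.
The plate is horizontal, so pressure is uniform at p = γ·h = 12.3606 × 4.94 = 61.0614 kN/m².
A = π(0.2585)² = 0.209928 m².
F = p·A = 61.0614 × 0.209928 = 12.8185 kN.

F ≈ 12.82 kN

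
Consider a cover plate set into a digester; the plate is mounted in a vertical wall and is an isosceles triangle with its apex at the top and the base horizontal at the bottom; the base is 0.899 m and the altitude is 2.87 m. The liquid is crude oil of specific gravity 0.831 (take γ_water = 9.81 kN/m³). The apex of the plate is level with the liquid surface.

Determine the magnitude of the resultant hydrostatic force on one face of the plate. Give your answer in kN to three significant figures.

γ = 0.831 × 9.81 = 8.15211 kN/m³.
With the apex up, the centroid sits 2h/3 = 2 × 2.87/3 = 1.91333 m below the apex, so the centroid depth is h_c = 1.91333 m.
A = ½ × 0.899 × 2.87 = 1.29007 m².
Resultant F = γ·h_c·A = 8.15211 × 1.91333 × 1.29007 = 20.1221 kN.

F ≈ 20.1 kN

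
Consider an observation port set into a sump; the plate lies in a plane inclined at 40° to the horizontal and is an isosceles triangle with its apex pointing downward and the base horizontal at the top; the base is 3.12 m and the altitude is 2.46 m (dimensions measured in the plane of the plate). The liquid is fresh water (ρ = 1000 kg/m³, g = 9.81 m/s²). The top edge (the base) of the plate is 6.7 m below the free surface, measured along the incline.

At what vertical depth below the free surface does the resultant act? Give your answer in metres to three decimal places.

γ = ρg = 1000 × 9.81 = 9810 N/m³ = 9.81 kN/m³.
Let θ = 40° be the plate's angle to the horizontal; measure y along the incline from where the plane meets the free surface. Vertical depth h = y·sinθ with sinθ = 0.642788.
With the apex down, the centroid sits h/3 = 2.46/3 = 0.82 m below the base (the top edge), so y_c = 6.7 + 0.82 = 7.52 m and h_c = 7.52 × 0.642788 = 4.83377 m.
A = ½ × 3.12 × 2.46 = 3.8376 m².
Resultant F = γ·h_c·A = 9.81 × 4.83377 × 3.8376 = 181.976 kN.
I_c = b·h³/36 = 3.12 × 2.46³/36 = 1.2902 m⁴.
Centre of pressure: y_p = y_c + I_c/(y_c·A) = 7.52 + 1.2902/(7.52 × 3.8376) = 7.52 + 0.0447074 = 7.56471 m along the plane.
Vertically, h_p = y_p·sinθ = 7.56471 × 0.642788 = 4.8625 m.

h_p = 4.863 m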